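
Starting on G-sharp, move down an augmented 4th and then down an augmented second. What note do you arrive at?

An augmented fourth down from G# is D (letter D, 6 semitones down).
An augmented second down from D is Cb (letter C, 3 semitones down).

Cb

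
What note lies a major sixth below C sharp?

E

A sixth below C lands on the letter E.
A major sixth spans 9 semitones, so C# moves to pitch class 4. On the letter E that is E.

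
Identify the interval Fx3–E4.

diminished seventh

The letter names run F→E, a span of 6 letter steps, so the interval is some kind of seventh.
F## to E is 9 semitones. A major seventh is 11, so 9 makes it diminished.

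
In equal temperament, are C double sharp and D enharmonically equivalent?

C## = pitch class 2 and D = pitch class 2 — the same pitch class, so they are enharmonic equivalents.

Yes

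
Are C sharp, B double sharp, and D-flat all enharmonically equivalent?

C# = pitch class 1 and B## = pitch class 1 and Db = pitch class 1 — the same pitch class, so they are enharmonic equivalents.

Yes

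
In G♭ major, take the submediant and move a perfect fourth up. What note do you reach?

The submediant of Gb major is Eb.
A perfect fourth (5 semitones) above Eb lands on the letter A, giving Ab.

Ab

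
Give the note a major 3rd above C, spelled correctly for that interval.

C up a major third is E, so the target letter is E.
From C, a major third is 4 semitones up: E.

E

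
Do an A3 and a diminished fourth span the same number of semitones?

An augmented third spans 5 semitones; a diminished fourth spans 4.
The spans differ, so they are not enharmonic equivalents.

No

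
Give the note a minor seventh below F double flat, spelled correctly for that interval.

Gbb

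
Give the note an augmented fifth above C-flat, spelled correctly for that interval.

C up a perfect fifth is G, so the target letter is G.
From Cb, an augmented fifth is 8 semitones up: G.

G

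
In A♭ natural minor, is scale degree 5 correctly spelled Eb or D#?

Each scale degree takes a distinct letter name. Degree 5 of a scale on A must use the letter E.
Eb and D# are enharmonically the same pitch, but only Eb uses the letter E, so it is the correct spelling here.

Eb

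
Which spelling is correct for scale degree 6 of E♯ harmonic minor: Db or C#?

C#

Each scale degree takes a distinct letter name. Degree 6 of a scale on E must use the letter C.
C# and Db are enharmonically the same pitch, but only C# uses the letter C, so it is the correct spelling here.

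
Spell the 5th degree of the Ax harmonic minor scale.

Degree 5 takes the letter 4 steps above A, which is E.
In harmonic minor, degree 5 sits 7 semitones above the tonic. A## + 7 semitones is pitch class 6, spelled on E as E##.

E##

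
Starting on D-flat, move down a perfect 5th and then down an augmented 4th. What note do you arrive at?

A perfect fifth down from Db is Gb (letter G, 7 semitones down).
An augmented fourth down from Gb is Dbb (letter D, 6 semitones down).

Dbb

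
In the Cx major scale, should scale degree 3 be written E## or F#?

E##

Each scale degree takes a distinct letter name. Degree 3 of a scale on C must use the letter E.
E## and F# are enharmonically the same pitch, but only E## uses the letter E, so it is the correct spelling here.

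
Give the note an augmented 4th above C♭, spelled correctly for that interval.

F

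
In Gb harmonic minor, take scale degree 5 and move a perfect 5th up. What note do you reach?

Ab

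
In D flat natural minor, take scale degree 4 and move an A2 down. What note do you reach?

Fbb

Scale degree 4 of Db natural minor is Gb.
An augmented second (3 semitones) below Gb lands on the letter F, giving Fbb.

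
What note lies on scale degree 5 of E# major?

Degree 5 takes the letter 4 steps above E, which is B.
In major, degree 5 sits 7 semitones above the tonic. E# + 7 semitones is pitch class 0, spelled on B as B#.

B#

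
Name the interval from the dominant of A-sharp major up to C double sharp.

major sixth

The dominant of A# major is E#.
E# up to C##: letters E→C make it a sixth; 9 semitones makes it major.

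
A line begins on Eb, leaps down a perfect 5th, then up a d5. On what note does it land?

Ebb

A perfect fifth down from Eb is Ab (letter A, 7 semitones down).
A diminished fifth up from Ab is Ebb (letter E, 6 semitones up).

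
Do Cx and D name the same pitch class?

C## is pitch class 2; D is pitch class 2.
All spellings map to pitch class 2, so they are enharmonically equivalent.

Yes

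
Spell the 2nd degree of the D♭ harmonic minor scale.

The Db harmonic minor scale runs Db Eb Fb Gb Ab Bbb C.
Degree 2 is Eb.

Eb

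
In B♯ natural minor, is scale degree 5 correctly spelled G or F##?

F##

Each scale degree takes a distinct letter name. Degree 5 of a scale on B must use the letter F.
F## and G are enharmonically the same pitch, but only F## uses the letter F, so it is the correct spelling here.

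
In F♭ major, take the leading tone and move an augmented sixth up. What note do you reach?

C#

The leading tone of Fb major is Eb.
An augmented sixth (10 semitones) above Eb lands on the letter C, giving C#.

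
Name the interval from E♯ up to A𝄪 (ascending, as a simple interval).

The letter names run E→A, a span of 3 letter steps, so the interval is some kind of fourth.
E# to A## is 6 semitones. A perfect fourth is 5, so 6 makes it augmented.

augmented fourth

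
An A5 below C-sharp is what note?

F

A fifth below C lands on the letter F.
An augmented fifth spans 8 semitones, so C# moves to pitch class 5. On the letter F that is F.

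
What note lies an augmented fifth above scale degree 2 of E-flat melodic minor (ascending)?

Scale degree 2 of Eb melodic minor (ascending) is F.
An augmented fifth (8 semitones) above F lands on the letter C, giving C#.

C#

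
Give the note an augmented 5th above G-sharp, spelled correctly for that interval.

G up a perfect fifth is D, so the target letter is D.
From G#, an augmented fifth is 8 semitones up: D##.

D##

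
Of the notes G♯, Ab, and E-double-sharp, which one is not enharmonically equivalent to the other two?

In 12-tone equal temperament, enharmonic equivalents share a pitch class. G# is pitch class 8; Ab is pitch class 8; E## is pitch class 6.
G# and Ab share pitch class 8, while E## is pitch class 6.

E##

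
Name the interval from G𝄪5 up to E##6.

major sixth

The letter names run G→E, a span of 5 letter steps, so the interval is some kind of sixth.
G## to E## is 9 semitones. A major sixth is 9, so 9 makes it major.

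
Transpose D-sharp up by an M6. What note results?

B#

A sixth above D lands on the letter B.
A major sixth spans 9 semitones, so D# moves to pitch class 0. On the letter B that is B#.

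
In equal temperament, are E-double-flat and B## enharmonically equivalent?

Ebb is pitch class 2; B## is pitch class 1.
The pitch classes differ (2 vs. 1), so they are not enharmonic equivalents.

No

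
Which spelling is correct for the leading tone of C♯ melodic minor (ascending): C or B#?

B#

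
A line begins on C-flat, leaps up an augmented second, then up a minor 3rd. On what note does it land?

F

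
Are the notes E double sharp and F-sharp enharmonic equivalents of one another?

E## = pitch class 6 and F# = pitch class 6 — the same pitch class, so they are enharmonic equivalents.

Yes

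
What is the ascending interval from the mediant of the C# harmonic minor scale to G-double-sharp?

The mediant of C# harmonic minor is E.
E up to G##: letters E→G make it a third; 5 semitones makes it augmented.

augmented third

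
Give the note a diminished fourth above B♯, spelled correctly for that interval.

E

A fourth above B lands on the letter E.
A diminished fourth spans 4 semitones, so B# moves to pitch class 4. On the letter E that is E.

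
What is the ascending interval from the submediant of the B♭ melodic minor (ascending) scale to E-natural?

major sixth

The submediant of Bb melodic minor (ascending) is G.
G up to E: letters G→E make it a sixth; 9 semitones makes it major.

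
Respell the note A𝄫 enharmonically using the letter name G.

G

Abb is pitch class 7. The letter G alone is pitch class 7.
Pitch class 7 on G needs no accidental: G.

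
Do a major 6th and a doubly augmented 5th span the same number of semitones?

Yes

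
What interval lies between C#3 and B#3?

Counting letters C–D–E–F–G–A–B gives a seventh.
C#→B# = 11 semitones, exactly the major seventh.

major seventh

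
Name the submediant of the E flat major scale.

C

The Eb major scale runs Eb F G Ab Bb C D.
Degree 6 is C.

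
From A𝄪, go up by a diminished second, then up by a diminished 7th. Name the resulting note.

Ab

A diminished second up from A## is B (letter B, 0 semitones up).
A diminished seventh up from B is Ab (letter A, 9 semitones up).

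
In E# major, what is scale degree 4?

A#

The E# major scale runs E# F## G## A# B# C## D##.
Degree 4 is A#.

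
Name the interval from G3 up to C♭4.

The letter names run G→C, a span of 3 letter steps, so the interval is some kind of fourth.
G to Cb is 4 semitones. A perfect fourth is 5, so 4 makes it diminished.

diminished fourth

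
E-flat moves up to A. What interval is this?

augmented fourth

The letter names run E→A, a span of 3 letter steps, so the interval is some kind of fourth.
Eb to A is 6 semitones. A perfect fourth is 5, so 6 makes it augmented.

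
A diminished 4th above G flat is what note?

A fourth above G lands on the letter C.
A diminished fourth spans 4 semitones, so Gb moves to pitch class 10. On the letter C that is Cbb.

Cbb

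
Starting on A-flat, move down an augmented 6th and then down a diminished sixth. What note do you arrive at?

An augmented sixth down from Ab is Cbb (letter C, 10 semitones down).
A diminished sixth down from Cbb is Eb (letter E, 7 semitones down).

Eb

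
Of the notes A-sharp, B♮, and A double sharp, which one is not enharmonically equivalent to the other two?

A#

In 12-tone equal temperament, enharmonic equivalents share a pitch class. A# is pitch class 10; B is pitch class 11; A## is pitch class 11.
B and A## share pitch class 11, while A# is pitch class 10.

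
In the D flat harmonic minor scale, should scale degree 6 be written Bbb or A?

Bbb

Each scale degree takes a distinct letter name. Degree 6 of a scale on D must use the letter B.
Bbb and A are enharmonically the same pitch, but only Bbb uses the letter B, so it is the correct spelling here.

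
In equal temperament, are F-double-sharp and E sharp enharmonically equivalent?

No

F## is pitch class 7; E# is pitch class 5.
The pitch classes differ (7 vs. 5), so they are not enharmonic equivalents.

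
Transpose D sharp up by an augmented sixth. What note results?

A sixth above D lands on the letter B.
An augmented sixth spans 10 semitones, so D# moves to pitch class 1. On the letter B that is B##.

B##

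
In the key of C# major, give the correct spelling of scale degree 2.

D#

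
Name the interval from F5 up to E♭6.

minor seventh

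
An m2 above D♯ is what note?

E

D up a major second is E, so the target letter is E.
From D#, a minor second is 1 semitone up: E.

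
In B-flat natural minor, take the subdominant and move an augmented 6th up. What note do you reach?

C#

The subdominant of Bb natural minor is Eb.
An augmented sixth (10 semitones) above Eb lands on the letter C, giving C#.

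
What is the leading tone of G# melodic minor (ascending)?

Degree 7 takes the letter 6 steps above G, which is F.
In melodic minor (ascending), degree 7 sits 11 semitones above the tonic. G# + 11 semitones is pitch class 7, spelled on F as F##.

F##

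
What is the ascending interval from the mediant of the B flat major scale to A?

The mediant of Bb major is D.
D up to A: letters D→A make it a fifth; 7 semitones makes it perfect.

perfect fifth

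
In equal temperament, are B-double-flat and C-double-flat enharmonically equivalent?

Two spellings are enharmonically equivalent only if they share a pitch class.
Here Bbb → 9, Cbb → 10; 9 ≠ 10, so they are not.

No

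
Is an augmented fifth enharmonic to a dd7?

Yes

An augmented fifth spans 8 semitones; a doubly diminished seventh spans 8.
They are enharmonically equivalent.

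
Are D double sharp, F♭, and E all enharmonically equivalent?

Yes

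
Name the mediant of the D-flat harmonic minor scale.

Degree 3 takes the letter 2 steps above D, which is F.
In harmonic minor, degree 3 sits 3 semitones above the tonic. Db + 3 semitones is pitch class 4, spelled on F as Fb.

Fb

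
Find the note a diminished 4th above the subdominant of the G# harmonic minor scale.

F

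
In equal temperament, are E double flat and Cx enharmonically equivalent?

Yes

Ebb = pitch class 2 and C## = pitch class 2 — the same pitch class, so they are enharmonic equivalents.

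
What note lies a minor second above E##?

E up a major second is F#, so the target letter is F.
From E##, a minor second is 1 semitone up: F##.

F##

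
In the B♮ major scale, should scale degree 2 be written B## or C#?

C#

Each scale degree takes a distinct letter name. Degree 2 of a scale on B must use the letter C.
C# and B## are enharmonically the same pitch, but only C# uses the letter C, so it is the correct spelling here.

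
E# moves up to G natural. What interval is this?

Counting letters E–F–G gives a third.
E#→G = 2 semitones, 2 narrower than the major third (4), so diminished.

diminished third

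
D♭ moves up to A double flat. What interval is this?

diminished fifth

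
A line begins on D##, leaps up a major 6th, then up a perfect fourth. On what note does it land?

A major sixth up from D## is B## (letter B, 9 semitones up).
A perfect fourth up from B## is E## (letter E, 5 semitones up).

E##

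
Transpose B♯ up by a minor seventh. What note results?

A#

A seventh above B lands on the letter A.
A minor seventh spans 10 semitones, so B# moves to pitch class 10. On the letter A that is A#.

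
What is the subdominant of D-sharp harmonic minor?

G#

The D# harmonic minor scale runs D# E# F# G# A# B C##.
Degree 4 is G#.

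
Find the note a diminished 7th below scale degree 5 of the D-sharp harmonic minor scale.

B##

Scale degree 5 of D# harmonic minor is A#.
A diminished seventh (9 semitones) below A# lands on the letter B, giving B##.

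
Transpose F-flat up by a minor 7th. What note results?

Ebb

A seventh above F lands on the letter E.
A minor seventh spans 10 semitones, so Fb moves to pitch class 2. On the letter E that is Ebb.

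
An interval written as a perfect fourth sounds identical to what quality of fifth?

doubly diminished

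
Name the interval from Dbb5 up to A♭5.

Counting letters D–E–F–G–A gives a fifth.
Dbb→Ab = 8 semitones, 1 wider than the perfect fifth (7), so augmented.

augmented fifth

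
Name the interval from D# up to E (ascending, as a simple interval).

minor second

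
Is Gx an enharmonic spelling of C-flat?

No

G## is pitch class 9; Cb is pitch class 11.
The pitch classes differ (9 vs. 11), so they are not enharmonic equivalents.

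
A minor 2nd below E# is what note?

D##

A second below E lands on the letter D.
A minor second spans 1 semitone, so E# moves to pitch class 4. On the letter D that is D##.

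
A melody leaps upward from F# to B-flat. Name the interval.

diminished fourth

Counting letters F–G–A–B gives a fourth.
F#→Bb = 4 semitones, 1 narrower than the perfect fourth (5), so diminished.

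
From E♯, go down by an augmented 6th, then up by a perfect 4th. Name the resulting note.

An augmented sixth down from E# is G (letter G, 10 semitones down).
A perfect fourth up from G is C (letter C, 5 semitones up).

C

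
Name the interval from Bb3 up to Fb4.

The letter names run B→F, a span of 4 letter steps, so the interval is some kind of fifth.
Bb to Fb is 6 semitones. A perfect fifth is 7, so 6 makes it diminished.

diminished fifth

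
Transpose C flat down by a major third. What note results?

A third below C lands on the letter A.
A major third spans 4 semitones, so Cb moves to pitch class 7. On the letter A that is Abb.

Abb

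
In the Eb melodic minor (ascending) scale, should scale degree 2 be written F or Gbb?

F

Each scale degree takes a distinct letter name. Degree 2 of a scale on E must use the letter F.
F and Gbb are enharmonically the same pitch, but only F uses the letter F, so it is the correct spelling here.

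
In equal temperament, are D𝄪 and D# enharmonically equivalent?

No

Two spellings are enharmonically equivalent only if they share a pitch class.
Here D## → 4, D# → 3; 3 ≠ 4, so they are not.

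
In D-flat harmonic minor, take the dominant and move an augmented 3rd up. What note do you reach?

The dominant of Db harmonic minor is Ab.
An augmented third (5 semitones) above Ab lands on the letter C, giving C#.

C#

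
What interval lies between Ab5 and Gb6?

minor seventh

Counting letters A–B–C–D–E–F–G gives a seventh.
Ab→Gb = 10 semitones, 1 narrower than the major seventh (11), so minor.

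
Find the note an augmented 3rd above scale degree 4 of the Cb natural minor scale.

A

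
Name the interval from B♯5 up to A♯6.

minor seventh

Counting letters B–C–D–E–F–G–A gives a seventh.
B#→A# = 10 semitones, 1 narrower than the major seventh (11), so minor.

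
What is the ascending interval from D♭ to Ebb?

minor second

The letter names run D→E, a span of 1 letter step, so the interval is some kind of second.
Db to Ebb is 1 semitone. A major second is 2, so 1 makes it minor.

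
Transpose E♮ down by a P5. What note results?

A

E down a perfect fifth is A, so the target letter is A.
From E, a perfect fifth is 7 semitones down: A.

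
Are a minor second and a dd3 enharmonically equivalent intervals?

A minor second spans 1 semitone; a doubly diminished third spans 1.
They are enharmonically equivalent.

Yes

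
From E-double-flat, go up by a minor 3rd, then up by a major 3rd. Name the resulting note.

Bbb

A minor third up from Ebb is Gbb (letter G, 3 semitones up).
A major third up from Gbb is Bbb (letter B, 4 semitones up).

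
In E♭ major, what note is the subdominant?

Ab

The Eb major scale runs Eb F G Ab Bb C D.
Degree 4 is Ab.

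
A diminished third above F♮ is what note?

Abb

F up a major third is A, so the target letter is A.
From F, a diminished third is 2 semitones up: Abb.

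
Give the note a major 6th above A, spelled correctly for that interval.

A up a major sixth is F#, so the target letter is F.
From A, a major sixth is 9 semitones up: F#.

F#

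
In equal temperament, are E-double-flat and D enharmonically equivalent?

Ebb = pitch class 2 and D = pitch class 2 — the same pitch class, so they are enharmonic equivalents.

Yes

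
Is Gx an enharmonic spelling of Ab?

G## is pitch class 9; Ab is pitch class 8.
The pitch classes differ (9 vs. 8), so they are not enharmonic equivalents.

No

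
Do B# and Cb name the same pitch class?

No

Two spellings are enharmonically equivalent only if they share a pitch class.
Here B# → 0, Cb → 11; 0 ≠ 11, so they are not.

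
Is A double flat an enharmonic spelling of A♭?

No

Two spellings are enharmonically equivalent only if they share a pitch class.
Here Abb → 7, Ab → 8; 7 ≠ 8, so they are not.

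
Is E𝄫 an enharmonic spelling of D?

Yes

Ebb = pitch class 2 and D = pitch class 2 — the same pitch class, so they are enharmonic equivalents.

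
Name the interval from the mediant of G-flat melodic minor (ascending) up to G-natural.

The mediant of Gb melodic minor (ascending) is Bbb.
Bbb up to G: letters B→G make it a sixth; 10 semitones makes it augmented.

augmented sixth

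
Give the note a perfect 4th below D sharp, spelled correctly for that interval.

A fourth below D lands on the letter A.
A perfect fourth spans 5 semitones, so D# moves to pitch class 10. On the letter A that is A#.

A#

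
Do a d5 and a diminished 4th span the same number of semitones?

A diminished fifth spans 6 semitones; a diminished fourth spans 4.
The spans differ, so they are not enharmonic equivalents.

No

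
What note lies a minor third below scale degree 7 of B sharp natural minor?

F##

Scale degree 7 of B# natural minor is A#.
A minor third (3 semitones) below A# lands on the letter F, giving F##.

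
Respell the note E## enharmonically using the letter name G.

E## is pitch class 6. The letter G alone is pitch class 7.
To reach pitch class 6 from G requires an offset of -1 semitone, i.e. flat: Gb.

Gb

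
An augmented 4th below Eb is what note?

Bbb

A fourth below E lands on the letter B.
An augmented fourth spans 6 semitones, so Eb moves to pitch class 9. On the letter B that is Bbb.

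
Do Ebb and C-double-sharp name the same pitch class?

Ebb = pitch class 2 and C## = pitch class 2 — the same pitch class, so they are enharmonic equivalents.

Yes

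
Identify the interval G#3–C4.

Counting letters G–A–B–C gives a fourth.
G#→C = 4 semitones, 1 narrower than the perfect fourth (5), so diminished.

diminished fourth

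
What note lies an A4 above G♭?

G up a perfect fourth is C, so the target letter is C.
From Gb, an augmented fourth is 6 semitones up: C.

C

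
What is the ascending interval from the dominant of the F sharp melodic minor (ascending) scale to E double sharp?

augmented third

The dominant of F# melodic minor (ascending) is C#.
C# up to E##: letters C→E make it a third; 5 semitones makes it augmented.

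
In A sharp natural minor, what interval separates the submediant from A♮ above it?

minor third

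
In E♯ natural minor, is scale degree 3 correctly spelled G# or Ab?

Each scale degree takes a distinct letter name. Degree 3 of a scale on E must use the letter G.
G# and Ab are enharmonically the same pitch, but only G# uses the letter G, so it is the correct spelling here.

G#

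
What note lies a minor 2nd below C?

B

A second below C lands on the letter B.
A minor second spans 1 semitone, so C moves to pitch class 11. On the letter B that is B.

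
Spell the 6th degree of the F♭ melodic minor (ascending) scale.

Db

The Fb melodic minor (ascending) scale runs Fb Gb Abb Bbb Cb Db Eb.
Degree 6 is Db.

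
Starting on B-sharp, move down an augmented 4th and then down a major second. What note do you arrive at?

E

An augmented fourth down from B# is F# (letter F, 6 semitones down).
A major second down from F# is E (letter E, 2 semitones down).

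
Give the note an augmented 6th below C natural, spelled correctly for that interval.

C down a major sixth is Eb, so the target letter is E.
From C, an augmented sixth is 10 semitones down: Ebb.

Ebb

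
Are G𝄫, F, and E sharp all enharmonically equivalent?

Gbb = pitch class 5 and F = pitch class 5 and E# = pitch class 5 — the same pitch class, so they are enharmonic equivalents.

Yes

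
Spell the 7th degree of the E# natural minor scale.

The E# natural minor scale runs E# F## G# A# B# C# D#.
Degree 7 is D#.

D#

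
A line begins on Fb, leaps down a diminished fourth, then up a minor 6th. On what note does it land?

A diminished fourth down from Fb is C (letter C, 4 semitones down).
A minor sixth up from C is Ab (letter A, 8 semitones up).

Ab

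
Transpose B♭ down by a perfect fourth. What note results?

A fourth below B lands on the letter F.
A perfect fourth spans 5 semitones, so Bb moves to pitch class 5. On the letter F that is F.

F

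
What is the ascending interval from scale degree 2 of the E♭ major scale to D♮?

major sixth

Scale degree 2 of Eb major is F.
F up to D: letters F→D make it a sixth; 9 semitones makes it major.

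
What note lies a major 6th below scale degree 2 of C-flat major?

Fb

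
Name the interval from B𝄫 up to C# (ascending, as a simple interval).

doubly augmented second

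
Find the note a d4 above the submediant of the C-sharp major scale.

The submediant of C# major is A#.
A diminished fourth (4 semitones) above A# lands on the letter D, giving D.

D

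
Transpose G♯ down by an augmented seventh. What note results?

Ab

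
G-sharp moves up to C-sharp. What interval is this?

The letter names run G→C, a span of 3 letter steps, so the interval is some kind of fourth.
G# to C# is 5 semitones. A perfect fourth is 5, so 5 makes it perfect.

perfect fourth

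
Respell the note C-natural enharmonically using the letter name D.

Dbb

C is pitch class 0. The letter D alone is pitch class 2.
To reach pitch class 0 from D requires an offset of -2 semitones, i.e. double flat: Dbb.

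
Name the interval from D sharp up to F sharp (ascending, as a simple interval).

minor third

Counting letters D–E–F gives a third.
D#→F# = 3 semitones, 1 narrower than the major third (4), so minor.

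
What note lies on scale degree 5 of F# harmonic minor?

C#

The F# harmonic minor scale runs F# G# A B C# D E#.
Degree 5 is C#.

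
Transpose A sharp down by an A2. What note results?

G

A second below A lands on the letter G.
An augmented second spans 3 semitones, so A# moves to pitch class 7. On the letter G that is G.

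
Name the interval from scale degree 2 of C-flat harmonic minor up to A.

Scale degree 2 of Cb harmonic minor is Db.
Db up to A: letters D→A make it a fifth; 8 semitones makes it augmented.

augmented fifth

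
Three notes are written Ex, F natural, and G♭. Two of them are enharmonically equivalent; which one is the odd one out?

In 12-tone equal temperament, enharmonic equivalents share a pitch class. E## is pitch class 6; F is pitch class 5; Gb is pitch class 6.
E## and Gb share pitch class 6, while F is pitch class 5.

F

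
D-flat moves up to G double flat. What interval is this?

Counting letters D–E–F–G gives a fourth.
Db→Gbb = 4 semitones, 1 narrower than the perfect fourth (5), so diminished.

diminished fourth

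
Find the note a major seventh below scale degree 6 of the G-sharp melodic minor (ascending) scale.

F#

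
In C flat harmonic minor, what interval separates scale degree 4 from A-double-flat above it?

minor third

Scale degree 4 of Cb harmonic minor is Fb.
Fb up to Abb: letters F→A make it a third; 3 semitones makes it minor.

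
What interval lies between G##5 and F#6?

The letter names run G→F, a span of 6 letter steps, so the interval is some kind of seventh.
G## to F# is 9 semitones. A major seventh is 11, so 9 makes it diminished.

diminished seventh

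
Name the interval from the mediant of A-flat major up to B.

The mediant of Ab major is C.
C up to B: letters C→B make it a seventh; 11 semitones makes it major.

major seventh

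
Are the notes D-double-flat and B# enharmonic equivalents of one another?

Yes

Dbb = pitch class 0 and B# = pitch class 0 — the same pitch class, so they are enharmonic equivalents.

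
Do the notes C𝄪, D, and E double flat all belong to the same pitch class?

Yes

C## = pitch class 2 and D = pitch class 2 and Ebb = pitch class 2 — the same pitch class, so they are enharmonic equivalents.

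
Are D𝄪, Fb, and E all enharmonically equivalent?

D## is pitch class 4; Fb is pitch class 4; E is pitch class 4.
All spellings map to pitch class 4, so they are enharmonically equivalent.

Yes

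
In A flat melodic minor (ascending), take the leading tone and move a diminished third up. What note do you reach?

Bbb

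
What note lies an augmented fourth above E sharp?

A##

A fourth above E lands on the letter A.
An augmented fourth spans 6 semitones, so E# moves to pitch class 11. On the letter A that is A##.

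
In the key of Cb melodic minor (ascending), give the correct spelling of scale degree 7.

Bb

The Cb melodic minor (ascending) scale runs Cb Db Ebb Fb Gb Ab Bb.
Degree 7 is Bb.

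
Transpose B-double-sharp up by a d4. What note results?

E#

B up a perfect fourth is E, so the target letter is E.
From B##, a diminished fourth is 4 semitones up: E#.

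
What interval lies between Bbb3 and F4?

The letter names run B→F, a span of 4 letter steps, so the interval is some kind of fifth.
Bbb to F is 8 semitones. A perfect fifth is 7, so 8 makes it augmented.

augmented fifth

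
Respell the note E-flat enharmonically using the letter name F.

Fbb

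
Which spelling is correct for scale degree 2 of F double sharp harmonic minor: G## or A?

G##

Each scale degree takes a distinct letter name. Degree 2 of a scale on F must use the letter G.
G## and A are enharmonically the same pitch, but only G## uses the letter G, so it is the correct spelling here.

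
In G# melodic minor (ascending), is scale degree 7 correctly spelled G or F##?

Each scale degree takes a distinct letter name. Degree 7 of a scale on G must use the letter F.
F## and G are enharmonically the same pitch, but only F## uses the letter F, so it is the correct spelling here.

F##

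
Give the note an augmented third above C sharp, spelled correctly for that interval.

E##

A third above C lands on the letter E.
An augmented third spans 5 semitones, so C# moves to pitch class 6. On the letter E that is E##.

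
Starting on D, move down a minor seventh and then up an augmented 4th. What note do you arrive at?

A#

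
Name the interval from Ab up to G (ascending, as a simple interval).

The letter names run A→G, a span of 6 letter steps, so the interval is some kind of seventh.
Ab to G is 11 semitones. A major seventh is 11, so 11 makes it major.

major seventh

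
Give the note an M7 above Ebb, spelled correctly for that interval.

Db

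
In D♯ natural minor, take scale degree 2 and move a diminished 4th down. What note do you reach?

B##

Scale degree 2 of D# natural minor is E#.
A diminished fourth (4 semitones) below E# lands on the letter B, giving B##.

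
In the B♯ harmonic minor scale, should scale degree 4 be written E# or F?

Each scale degree takes a distinct letter name. Degree 4 of a scale on B must use the letter E.
E# and F are enharmonically the same pitch, but only E# uses the letter E, so it is the correct spelling here.

E#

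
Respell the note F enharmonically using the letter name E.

E#

F is pitch class 5. The letter E alone is pitch class 4.
To reach pitch class 5 from E requires an offset of +1 semitone, i.e. sharp: E#.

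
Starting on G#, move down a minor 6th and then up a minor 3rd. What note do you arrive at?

D#

A minor sixth down from G# is B# (letter B, 8 semitones down).
A minor third up from B# is D# (letter D, 3 semitones up).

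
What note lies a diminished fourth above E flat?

E up a perfect fourth is A, so the target letter is A.
From Eb, a diminished fourth is 4 semitones up: Abb.

Abb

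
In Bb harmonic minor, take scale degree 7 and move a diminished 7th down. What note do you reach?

Scale degree 7 of Bb harmonic minor is A.
A diminished seventh (9 semitones) below A lands on the letter B, giving B#.

B#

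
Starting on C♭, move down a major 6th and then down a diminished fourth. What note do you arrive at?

Bb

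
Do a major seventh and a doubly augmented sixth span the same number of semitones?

Yes

A major seventh spans 11 semitones; a doubly augmented sixth spans 11.
They are enharmonically equivalent.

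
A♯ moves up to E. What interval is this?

diminished fifth

Counting letters A–B–C–D–E gives a fifth.
A#→E = 6 semitones, 1 narrower than the perfect fifth (7), so diminished.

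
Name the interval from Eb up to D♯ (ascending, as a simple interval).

The letter names run E→D, a span of 6 letter steps, so the interval is some kind of seventh.
Eb to D# is 12 semitones. A major seventh is 11, so 12 makes it augmented.

augmented seventh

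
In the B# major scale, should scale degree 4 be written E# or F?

E#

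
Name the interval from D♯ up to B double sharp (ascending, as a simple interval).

augmented sixth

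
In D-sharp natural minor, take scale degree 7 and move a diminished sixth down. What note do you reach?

Scale degree 7 of D# natural minor is C#.
A diminished sixth (7 semitones) below C# lands on the letter E, giving E##.

E##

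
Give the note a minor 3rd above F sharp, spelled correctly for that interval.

F up a major third is A, so the target letter is A.
From F#, a minor third is 3 semitones up: A.

A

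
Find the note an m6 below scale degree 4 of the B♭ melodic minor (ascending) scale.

G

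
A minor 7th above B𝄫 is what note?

A seventh above B lands on the letter A.
A minor seventh spans 10 semitones, so Bbb moves to pitch class 7. On the letter A that is Abb.

Abb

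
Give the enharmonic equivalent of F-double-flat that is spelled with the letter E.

Eb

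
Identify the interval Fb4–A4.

The letter names run F→A, a span of 2 letter steps, so the interval is some kind of third.
Fb to A is 5 semitones. A major third is 4, so 5 makes it augmented.

augmented third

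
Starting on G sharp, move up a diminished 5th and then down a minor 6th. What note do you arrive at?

F#

A diminished fifth up from G# is D (letter D, 6 semitones up).
A minor sixth down from D is F# (letter F, 8 semitones down).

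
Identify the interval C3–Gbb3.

doubly diminished fifth

The letter names run C→G, a span of 4 letter steps, so the interval is some kind of fifth.
C to Gbb is 5 semitones. A perfect fifth is 7, so 5 makes it doubly diminished.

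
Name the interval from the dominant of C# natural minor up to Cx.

augmented fourth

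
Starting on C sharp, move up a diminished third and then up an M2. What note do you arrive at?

A diminished third up from C# is Eb (letter E, 2 semitones up).
A major second up from Eb is F (letter F, 2 semitones up).

F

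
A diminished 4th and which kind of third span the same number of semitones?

major

A diminished fourth spans 4 semitones.
A third spanning 4 semitones is major (the major third is 4).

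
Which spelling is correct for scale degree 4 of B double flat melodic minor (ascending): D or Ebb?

Each scale degree takes a distinct letter name. Degree 4 of a scale on B must use the letter E.
Ebb and D are enharmonically the same pitch, but only Ebb uses the letter E, so it is the correct spelling here.

Ebb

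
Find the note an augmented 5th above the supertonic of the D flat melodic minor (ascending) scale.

B

The supertonic of Db melodic minor (ascending) is Eb.
An augmented fifth (8 semitones) above Eb lands on the letter B, giving B.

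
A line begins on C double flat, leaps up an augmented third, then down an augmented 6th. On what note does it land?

Gbb

An augmented third up from Cbb is Eb (letter E, 5 semitones up).
An augmented sixth down from Eb is Gbb (letter G, 10 semitones down).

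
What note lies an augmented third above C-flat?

E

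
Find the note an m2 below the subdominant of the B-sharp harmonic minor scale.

The subdominant of B# harmonic minor is E#.
A minor second (1 semitone) below E# lands on the letter D, giving D##.

D##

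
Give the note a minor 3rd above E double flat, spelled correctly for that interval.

Gbb

A third above E lands on the letter G.
A minor third spans 3 semitones, so Ebb moves to pitch class 5. On the letter G that is Gbb.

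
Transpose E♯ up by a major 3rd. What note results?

G##

E up a major third is G#, so the target letter is G.
From E#, a major third is 4 semitones up: G##.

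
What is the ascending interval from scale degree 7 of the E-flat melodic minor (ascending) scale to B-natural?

major sixth

Scale degree 7 of Eb melodic minor (ascending) is D.
D up to B: letters D→B make it a sixth; 9 semitones makes it major.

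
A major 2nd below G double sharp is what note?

F##

A second below G lands on the letter F.
A major second spans 2 semitones, so G## moves to pitch class 7. On the letter F that is F##.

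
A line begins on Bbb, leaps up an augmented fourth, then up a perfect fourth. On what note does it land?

Ab

An augmented fourth up from Bbb is Eb (letter E, 6 semitones up).
A perfect fourth up from Eb is Ab (letter A, 5 semitones up).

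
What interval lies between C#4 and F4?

Counting letters C–D–E–F gives a fourth.
C#→F = 4 semitones, 1 narrower than the perfect fourth (5), so diminished.

diminished fourth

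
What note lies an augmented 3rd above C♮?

C up a major third is E, so the target letter is E.
From C, an augmented third is 5 semitones up: E#.

E#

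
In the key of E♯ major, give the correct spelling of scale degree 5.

B#

Degree 5 takes the letter 4 steps above E, which is B.
In major, degree 5 sits 7 semitones above the tonic. E# + 7 semitones is pitch class 0, spelled on B as B#.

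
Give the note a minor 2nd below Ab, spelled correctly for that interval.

G

A down a major second is G, so the target letter is G.
From Ab, a minor second is 1 semitone down: G.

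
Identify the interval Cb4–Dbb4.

Counting letters C–D gives a second.
Cb→Dbb = 1 semitone, 1 narrower than the major second (2), so minor.

minor second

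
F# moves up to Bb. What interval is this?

diminished fourth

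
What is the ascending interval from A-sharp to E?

diminished fifth

The letter names run A→E, a span of 4 letter steps, so the interval is some kind of fifth.
A# to E is 6 semitones. A perfect fifth is 7, so 6 makes it diminished.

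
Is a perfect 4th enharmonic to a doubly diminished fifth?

A perfect fourth spans 5 semitones; a doubly diminished fifth spans 5.
They are enharmonically equivalent.

Yes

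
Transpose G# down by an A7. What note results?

A seventh below G lands on the letter A.
An augmented seventh spans 12 semitones, so G# moves to pitch class 8. On the letter A that is Ab.

Ab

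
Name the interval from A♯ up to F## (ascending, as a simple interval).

major sixth

The letter names run A→F, a span of 5 letter steps, so the interval is some kind of sixth.
A# to F## is 9 semitones. A major sixth is 9, so 9 makes it major.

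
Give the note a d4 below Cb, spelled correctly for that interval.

G

C down a perfect fourth is G, so the target letter is G.
From Cb, a diminished fourth is 4 semitones down: G.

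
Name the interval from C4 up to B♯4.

The letter names run C→B, a span of 6 letter steps, so the interval is some kind of seventh.
C to B# is 12 semitones. A major seventh is 11, so 12 makes it augmented.

augmented seventh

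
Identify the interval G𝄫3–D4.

Counting letters G–A–B–C–D gives a fifth.
Gbb→D = 9 semitones, 2 wider than the perfect fifth (7), so doubly augmented.

doubly augmented fifth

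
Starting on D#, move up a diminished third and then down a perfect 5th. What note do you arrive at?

A diminished third up from D# is F (letter F, 2 semitones up).
A perfect fifth down from F is Bb (letter B, 7 semitones down).

Bb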